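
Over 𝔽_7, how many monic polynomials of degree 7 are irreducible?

117648

x^(7^7) − x is the product of all monic irreducibles of degree dividing 7; Möbius inversion gives N = (1/7) Σ μ(7/d)·7^d.
Divisors of 7: 1, 7; μ(7/d) for each: -1, 1.
Σ = − 7^1 + 7^7 = 823536.
N = 823536/7 = 117648.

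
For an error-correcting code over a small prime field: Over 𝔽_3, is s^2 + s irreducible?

No

Write P(s) = s^2 + s.
Check for roots in 𝔽_3: P(0) = 0 → root; P(1) = 2; P(2) = 0 → root.
P(0) = 0, so (s) divides P(s); P is reducible.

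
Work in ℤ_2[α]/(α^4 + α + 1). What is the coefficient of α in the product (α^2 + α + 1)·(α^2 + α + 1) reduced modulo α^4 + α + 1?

1

Multiply in ℤ_2[α]: (α^2 + α + 1)·(α^2 + α + 1) = α^4 + α^2 + 1.
Reduce using α^4 ≡ α + 1 (mod α^4 + α + 1).
Reduced: α^2 + α.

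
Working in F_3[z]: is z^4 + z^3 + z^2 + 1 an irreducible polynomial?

Yes

Write P(z) = z^4 + z^3 + z^2 + 1.
Check for roots in F_3: P(0) = 1; P(1) = 1; P(2) = 2.
No roots, so no linear factors.
Monic irreducibles of degree 2 over GF(3): z^2 + 1, z^2 + z + 2, z^2 + 2z + 2.
None of them divide P (all give nonzero remainder).
No irreducible factor of degree ≤ 2 exists, so P is irreducible over GF(3).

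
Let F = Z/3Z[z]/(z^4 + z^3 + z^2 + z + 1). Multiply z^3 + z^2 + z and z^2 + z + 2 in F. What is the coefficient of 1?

2

Multiply in Z/3Z[z]: (z^3 + z^2 + z)·(z^2 + z + 2) = z^5 + 2z^4 + z^3 + 2z.
Reduce using z^4 ≡ 2z^3 + 2z^2 + 2z + 2 (mod z^4 + z^3 + z^2 + z + 1).
Reduced: 2z^3 + z^2 + 2.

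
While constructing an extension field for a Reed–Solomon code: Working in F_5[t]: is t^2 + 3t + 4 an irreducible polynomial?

Write g(t) = t^2 + 3t + 4.
Check for roots in F_5: g(0) = 4; g(1) = 3; g(2) = 4; g(3) = 2; g(4) = 2.
No roots. A degree-2 polynomial over a field with no linear factor is irreducible.

Yes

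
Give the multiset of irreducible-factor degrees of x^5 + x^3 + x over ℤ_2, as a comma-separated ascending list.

1, 2, 2

Write g(x) = x^5 + x^3 + x.
Roots in ℤ_2: g(0) = 0 → root; g(1) = 1.
Linear factors from roots: (x).
Complete factorization: g(x) = (x)·(x^2 + x + 1)^2.
Factor degrees with multiplicity: 1 + 2 + 2 = 5.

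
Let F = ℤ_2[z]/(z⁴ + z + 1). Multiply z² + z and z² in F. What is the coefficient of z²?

0

Multiply in ℤ_2[z]: (z² + z)·(z²) = z⁴ + z³.
Reduce using z⁴ ≡ z + 1 (mod z⁴ + z + 1).
Reduced: z³ + z + 1.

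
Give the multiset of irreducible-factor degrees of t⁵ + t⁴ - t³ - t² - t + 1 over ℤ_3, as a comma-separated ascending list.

1, 1, 1, 2

Write g(t) = t⁵ + t⁴ - t³ - t² - t + 1.
Roots in ℤ_3: g(0) = 1; g(1) = 0 → root; g(2) = 2.
Linear factors from roots: (t - 1).
Complete factorization: g(t) = (t - 1)^3·(t² + t - 1).
Factor degrees with multiplicity: 1 + 1 + 1 + 2 = 5.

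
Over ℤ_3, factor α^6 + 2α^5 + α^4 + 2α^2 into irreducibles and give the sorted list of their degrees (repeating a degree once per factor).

Write h(α) = α^6 + 2α^5 + α^4 + 2α^2.
Roots in ℤ_3: h(0) = 0 → root; h(1) = 0 → root; h(2) = 2.
Linear factors from roots: (α), (α + 2).
Complete factorization: h(α) = (α)^2·(α + 2)^2·(α^2 + α + 2).
Factor degrees with multiplicity: 1 + 1 + 1 + 1 + 2 = 6.

1, 1, 1, 1, 2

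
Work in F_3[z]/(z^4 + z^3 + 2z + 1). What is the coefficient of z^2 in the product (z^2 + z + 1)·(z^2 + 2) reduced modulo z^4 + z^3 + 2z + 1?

0

Multiply in F_3[z]: (z^2 + z + 1)·(z^2 + 2) = z^4 + z^3 + 2z + 2.
Reduce using z^4 ≡ 2z^3 + z + 2 (mod z^4 + z^3 + 2z + 1).
Reduced: 1.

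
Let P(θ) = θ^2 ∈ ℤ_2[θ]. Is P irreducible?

No

Check for roots in ℤ_2: P(0) = 0 → root; P(1) = 1.
P(0) = 0, so (θ) divides P(θ); P is reducible.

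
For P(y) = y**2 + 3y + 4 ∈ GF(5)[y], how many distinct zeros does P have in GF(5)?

0

Evaluate at each of the 5 elements of GF(5):
P(0) = 4; P(1) = 3; P(2) = 4; P(3) = 2; P(4) = 2.
No element is a root.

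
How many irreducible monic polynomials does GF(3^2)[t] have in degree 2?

36

By the necklace-counting formula, N_9(2) = (1/2) Σ_{d|2} μ(2/d)·9^d.
Divisors of 2: 1, 2; μ(2/d) for each: -1, 1.
Σ = − 9^1 + 9^2 = 72.
N = 72/2 = 36.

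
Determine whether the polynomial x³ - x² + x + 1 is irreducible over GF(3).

Yes

Write f(x) = x³ - x² + x + 1.
Check for roots in GF(3): f(0) = 1; f(1) = 2; f(2) = 1.
No roots. A degree-3 polynomial over a field with no linear factor is irreducible.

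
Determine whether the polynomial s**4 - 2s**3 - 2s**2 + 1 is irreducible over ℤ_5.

Write f(s) = s**4 - 2s**3 - 2s**2 + 1.
Check for roots in ℤ_5: f(0) = 1; f(1) = 3; f(2) = 3; f(3) = 0 → root; f(4) = 2.
f(3) = 0, so (s − 3) divides f(s); f is reducible.

No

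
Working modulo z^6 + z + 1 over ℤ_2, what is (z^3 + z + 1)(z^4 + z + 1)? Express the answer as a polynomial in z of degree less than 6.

z^5 + z^3 + z + 1

Multiply in ℤ_2[z]: (z^3 + z + 1)·(z^4 + z + 1) = z^7 + z^5 + z^3 + z^2 + 1.
Reduce using z^6 ≡ z + 1 (mod z^6 + z + 1).
Reduced: z^5 + z^3 + z + 1.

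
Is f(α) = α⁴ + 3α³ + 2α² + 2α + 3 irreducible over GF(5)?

No

Check for roots in GF(5): f(0) = 3; f(1) = 1; f(2) = 0 → root; f(3) = 4; f(4) = 1.
f(2) = 0, so (α − 2) divides f(α); f is reducible.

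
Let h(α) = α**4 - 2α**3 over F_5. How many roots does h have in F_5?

2

Evaluate at each of the 5 elements of F_5:
h(0) = 0 → root; h(1) = 4; h(2) = 0 → root; h(3) = 2; h(4) = 3.
Roots: {0, 2}.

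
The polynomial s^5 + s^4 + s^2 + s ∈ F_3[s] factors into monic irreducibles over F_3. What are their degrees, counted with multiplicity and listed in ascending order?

Write g(s) = s^5 + s^4 + s^2 + s.
Roots in F_3: g(0) = 0 → root; g(1) = 1; g(2) = 0 → root.
Linear factors from roots: (s), (s + 1).
Complete factorization: g(s) = (s)·(s + 1)^4.
Factor degrees with multiplicity: 1 + 1 + 1 + 1 + 1 = 5.

1, 1, 1, 1, 1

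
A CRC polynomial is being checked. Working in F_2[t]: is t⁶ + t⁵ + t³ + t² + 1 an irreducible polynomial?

Yes

Write h(t) = t⁶ + t⁵ + t³ + t² + 1.
Check for roots in F_2: h(0) = 1; h(1) = 1.
No roots, so no linear factors.
Monic irreducibles of degree 2 over GF(2): t² + t + 1.
None of them divide h (all give nonzero remainder).
Monic irreducibles of degree 3 over GF(2): t³ + t + 1, t³ + t² + 1.
None of them divide h (all give nonzero remainder).
No irreducible factor of degree ≤ 3 exists, so h is irreducible over GF(2).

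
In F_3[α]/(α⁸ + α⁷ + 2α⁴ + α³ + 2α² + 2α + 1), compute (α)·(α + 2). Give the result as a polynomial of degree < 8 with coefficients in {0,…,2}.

Multiply in F_3[α]: (α)·(α + 2) = α² + 2α.
Reduced: α² + 2α.

α^2 + 2α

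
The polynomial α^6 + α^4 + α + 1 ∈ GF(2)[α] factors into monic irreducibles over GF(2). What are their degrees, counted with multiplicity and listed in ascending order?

1, 2, 3

Write g(α) = α^6 + α^4 + α + 1.
Roots in GF(2): g(0) = 1; g(1) = 0 → root.
Linear factors from roots: (α + 1).
Complete factorization: g(α) = (α + 1)·(α^2 + α + 1)·(α^3 + α + 1).
Factor degrees with multiplicity: 1 + 2 + 3 = 6.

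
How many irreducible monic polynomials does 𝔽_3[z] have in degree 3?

x^(3^3) − x is the product of all monic irreducibles of degree dividing 3; Möbius inversion gives N = (1/3) Σ μ(3/d)·3^d.
Divisors of 3: 1, 3; μ(3/d) for each: -1, 1.
Σ = − 3^1 + 3^3 = 24.
N = 24/3 = 8.

8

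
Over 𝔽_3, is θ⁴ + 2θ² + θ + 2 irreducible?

No

Write h(θ) = θ⁴ + 2θ² + θ + 2.
Check for roots in 𝔽_3: h(0) = 2; h(1) = 0 → root; h(2) = 1.
h(1) = 0, so (θ − 1) divides h(θ); h is reducible.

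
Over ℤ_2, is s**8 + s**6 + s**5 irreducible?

No

Write m(s) = s**8 + s**6 + s**5.
Check for roots in ℤ_2: m(0) = 0 → root; m(1) = 1.
m(0) = 0, so (s) divides m(s); m is reducible.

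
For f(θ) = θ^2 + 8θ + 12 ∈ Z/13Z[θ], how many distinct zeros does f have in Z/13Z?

2

Evaluate at each of the 13 elements of Z/13Z:
f(0) = 12; f(1) = 8; f(2) = 6; f(3) = 6; f(4) = 8; f(5) = 12; f(6) = 5; f(7) = 0 → root; f(8) = 10; f(9) = 9; f(10) = 10; f(11) = 0 → root; f(12) = 5.
Roots: {7, 11}.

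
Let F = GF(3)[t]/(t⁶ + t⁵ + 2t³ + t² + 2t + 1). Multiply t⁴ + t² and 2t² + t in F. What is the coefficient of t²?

1

Multiply in GF(3)[t]: (t⁴ + t²)·(2t² + t) = 2t⁶ + t⁵ + 2t⁴ + t³.
Reduce using t⁶ ≡ 2t⁵ + t³ + 2t² + t + 2 (mod t⁶ + t⁵ + 2t³ + t² + 2t + 1).
Reduced: 2t⁵ + 2t⁴ + t² + 2t + 1.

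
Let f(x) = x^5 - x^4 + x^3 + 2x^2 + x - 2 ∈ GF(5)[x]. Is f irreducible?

Check for roots in GF(5): f(0) = 3; f(1) = 2; f(2) = 2; f(3) = 3; f(4) = 1.
No roots, so no linear factors.
Degree-2 irreducible divisors: test the 10 monic irreducibles of degree 2 over GF(5).
None of them divide f (all give nonzero remainder).
No irreducible factor of degree ≤ 2 exists, so f is irreducible over GF(5).

Yes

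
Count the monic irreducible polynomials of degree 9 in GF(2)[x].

By the necklace-counting formula, N_2(9) = (1/9) Σ_{d|9} μ(9/d)·2^d.
Divisors of 9: 1, 3, 9; μ(9/d) for each: 0, -1, 1.
Σ = − 2^3 + 2^9 = 504.
N = 504/9 = 56.

56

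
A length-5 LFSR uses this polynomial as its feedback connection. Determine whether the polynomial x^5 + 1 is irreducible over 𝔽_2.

No

Write g(x) = x^5 + 1.
Check for roots in 𝔽_2: g(0) = 1; g(1) = 0 → root.
g(1) = 0, so (x − 1) divides g(x); g is reducible.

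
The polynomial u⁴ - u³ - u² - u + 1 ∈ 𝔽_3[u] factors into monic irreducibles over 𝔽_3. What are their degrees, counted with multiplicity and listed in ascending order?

Write h(u) = u⁴ - u³ - u² - u + 1.
Roots in 𝔽_3: h(0) = 1; h(1) = 2; h(2) = 0 → root.
Linear factors from roots: (u + 1).
Complete factorization: h(u) = (u + 1)^2·(u² + 1).
Factor degrees with multiplicity: 1 + 1 + 2 = 4.

1, 1, 2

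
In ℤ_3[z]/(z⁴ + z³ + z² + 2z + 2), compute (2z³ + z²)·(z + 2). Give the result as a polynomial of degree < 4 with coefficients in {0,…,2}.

2z + 2

Multiply in ℤ_3[z]: (2z³ + z²)·(z + 2) = 2z⁴ + 2z³ + 2z².
Reduce using z⁴ ≡ 2z³ + 2z² + z + 1 (mod z⁴ + z³ + z² + 2z + 2).
Reduced: 2z + 2.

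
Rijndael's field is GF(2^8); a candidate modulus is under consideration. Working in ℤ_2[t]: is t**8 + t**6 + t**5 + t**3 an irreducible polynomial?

Write P(t) = t**8 + t**6 + t**5 + t**3.
Check for roots in ℤ_2: P(0) = 0 → root; P(1) = 0 → root.
P(0) = 0, so (t) divides P(t); P is reducible.

No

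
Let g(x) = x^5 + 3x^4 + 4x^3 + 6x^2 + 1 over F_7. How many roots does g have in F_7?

Evaluate at each of the 7 elements of F_7:
g(0) = 1; g(1) = 1; g(2) = 4; g(3) = 5; g(4) = 3; g(5) = 2; g(6) = 5.
No element is a root.

0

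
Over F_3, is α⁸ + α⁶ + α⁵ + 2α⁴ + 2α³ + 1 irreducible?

Write P(α) = α⁸ + α⁶ + α⁵ + 2α⁴ + 2α³ + 1.
Check for roots in F_3: P(0) = 1; P(1) = 2; P(2) = 2.
No roots, so no linear factors.
Monic irreducibles of degree 2 over GF(3): α² + 1, α² + α + 2, α² + 2α + 2.
None of them divide P (all give nonzero remainder).
Degree-3 irreducible divisors: test the 8 monic irreducibles of degree 3 over GF(3).
None of them divide P (all give nonzero remainder).
Degree-4 irreducible divisors: test the 18 monic irreducibles of degree 4 over GF(3).
None of them divide P (all give nonzero remainder).
No irreducible factor of degree ≤ 4 exists, so P is irreducible over GF(3).

Yes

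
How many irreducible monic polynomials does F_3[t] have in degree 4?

Gauss's count: N_{3}(4) = (1/4) Σ_{d|4} μ(4/d)·3^d.
Divisors of 4: 1, 2, 4; μ(4/d) for each: 0, -1, 1.
Σ = − 3^2 + 3^4 = 72.
N = 72/4 = 18.

18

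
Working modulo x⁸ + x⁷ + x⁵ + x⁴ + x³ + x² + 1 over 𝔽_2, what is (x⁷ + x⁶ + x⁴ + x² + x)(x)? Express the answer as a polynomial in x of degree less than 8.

x^4 + 1

Multiply in 𝔽_2[x]: (x⁷ + x⁶ + x⁴ + x² + x)·(x) = x⁸ + x⁷ + x⁵ + x³ + x².
Reduce using x⁸ ≡ x⁷ + x⁵ + x⁴ + x³ + x² + 1 (mod x⁸ + x⁷ + x⁵ + x⁴ + x³ + x² + 1).
Reduced: x⁴ + 1.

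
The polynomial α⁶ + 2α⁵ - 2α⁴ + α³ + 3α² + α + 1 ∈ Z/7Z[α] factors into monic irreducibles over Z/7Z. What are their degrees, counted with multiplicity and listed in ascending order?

Write h(α) = α⁶ + 2α⁵ - 2α⁴ + α³ + 3α² + α + 1.
Linear factors from roots: (α - 1), (α - 2).
Complete factorization: h(α) = (α - 2)·(α - 1)·(α² + 2)·(α² - 2α + 2).
Factor degrees with multiplicity: 1 + 1 + 2 + 2 = 6.

1, 1, 2, 2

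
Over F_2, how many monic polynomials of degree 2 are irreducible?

The number of monic irreducibles of degree 2 over GF(2) is (1/2)·Σ_{d∣2} μ(2/d) 2^d.
Divisors of 2: 1, 2; μ(2/d) for each: -1, 1.
Σ = − 2^1 + 2^2 = 2.
N = 2/2 = 1.

1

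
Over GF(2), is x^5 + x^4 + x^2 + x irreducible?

No

Write f(x) = x^5 + x^4 + x^2 + x.
Check for roots in GF(2): f(0) = 0 → root; f(1) = 0 → root.
f(0) = 0, so (x) divides f(x); f is reducible.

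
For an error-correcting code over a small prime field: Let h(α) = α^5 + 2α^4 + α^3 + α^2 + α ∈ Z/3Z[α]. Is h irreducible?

No

Check for roots in Z/3Z: h(0) = 0 → root; h(1) = 0 → root; h(2) = 0 → root.
h(0) = 0, so (α) divides h(α); h is reducible.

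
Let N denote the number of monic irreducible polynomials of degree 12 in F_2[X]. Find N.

Gauss's count: N_{2}(12) = (1/12) Σ_{d|12} μ(12/d)·2^d.
Divisors of 12: 1, 2, 3, 4, 6, 12; μ(12/d) for each: 0, 1, 0, -1, -1, 1.
Σ = 2^2 − 2^4 − 2^6 + 2^12 = 4020.
N = 4020/12 = 335.

335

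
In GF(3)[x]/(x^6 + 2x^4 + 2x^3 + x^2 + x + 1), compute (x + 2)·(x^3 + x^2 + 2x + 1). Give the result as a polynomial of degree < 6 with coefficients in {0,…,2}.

Multiply in GF(3)[x]: (x + 2)·(x^3 + x^2 + 2x + 1) = x^4 + x^2 + 2x + 2.
Reduced: x^4 + x^2 + 2x + 2.

x^4 + x^2 + 2x + 2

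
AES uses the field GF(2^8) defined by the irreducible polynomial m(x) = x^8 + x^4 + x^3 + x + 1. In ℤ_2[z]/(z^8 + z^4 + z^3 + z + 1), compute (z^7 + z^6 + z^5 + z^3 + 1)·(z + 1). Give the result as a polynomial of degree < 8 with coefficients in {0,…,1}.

Multiply in ℤ_2[z]: (z^7 + z^6 + z^5 + z^3 + 1)·(z + 1) = z^8 + z^5 + z^4 + z^3 + z + 1.
Reduce using z^8 ≡ z^4 + z^3 + z + 1 (mod z^8 + z^4 + z^3 + z + 1).
Reduced: z^5.

z^5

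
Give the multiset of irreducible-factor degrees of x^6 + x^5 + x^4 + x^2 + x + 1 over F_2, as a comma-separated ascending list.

Write h(x) = x^6 + x^5 + x^4 + x^2 + x + 1.
Roots in F_2: h(0) = 1; h(1) = 0 → root.
Linear factors from roots: (x + 1).
Complete factorization: h(x) = (x + 1)^4·(x^2 + x + 1).
Factor degrees with multiplicity: 1 + 1 + 1 + 1 + 2 = 6.

1, 1, 1, 1, 2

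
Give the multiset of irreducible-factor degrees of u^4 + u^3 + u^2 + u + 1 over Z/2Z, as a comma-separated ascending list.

4

Write g(u) = u^4 + u^3 + u^2 + u + 1.
Roots in Z/2Z: g(0) = 1; g(1) = 1.
Complete factorization: g(u) = (u^4 + u^3 + u^2 + u + 1).
Factor degrees with multiplicity: 4 = 4.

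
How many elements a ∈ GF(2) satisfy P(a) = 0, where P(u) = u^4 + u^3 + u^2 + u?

Evaluate at each of the 2 elements of GF(2):
P(0) = 0 → root; P(1) = 0 → root.
Roots: {0, 1}.

2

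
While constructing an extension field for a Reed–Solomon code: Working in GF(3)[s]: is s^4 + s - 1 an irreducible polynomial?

Yes

Write h(s) = s^4 + s - 1.
Check for roots in GF(3): h(0) = 2; h(1) = 1; h(2) = 2.
No roots, so no linear factors.
Monic irreducibles of degree 2 over GF(3): s^2 + 1, s^2 + s - 1, s^2 - s - 1.
None of them divide h (all give nonzero remainder).
No irreducible factor of degree ≤ 2 exists, so h is irreducible over GF(3).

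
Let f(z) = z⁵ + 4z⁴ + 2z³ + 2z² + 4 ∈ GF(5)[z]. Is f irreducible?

Yes

Check for roots in GF(5): f(0) = 4; f(1) = 3; f(2) = 4; f(3) = 3; f(4) = 2.
No roots, so no linear factors.
Degree-2 irreducible divisors: test the 10 monic irreducibles of degree 2 over GF(5).
None of them divide f (all give nonzero remainder).
No irreducible factor of degree ≤ 2 exists, so f is irreducible over GF(5).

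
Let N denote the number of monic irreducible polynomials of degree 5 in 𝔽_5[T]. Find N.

624

Gauss's count: N_{5}(5) = (1/5) Σ_{d|5} μ(5/d)·5^d.
Divisors of 5: 1, 5; μ(5/d) for each: -1, 1.
Σ = − 5^1 + 5^5 = 3120.
N = 3120/5 = 624.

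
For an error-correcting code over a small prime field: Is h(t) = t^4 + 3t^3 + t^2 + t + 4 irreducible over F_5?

No

Check for roots in F_5: h(0) = 4; h(1) = 0 → root; h(2) = 0 → root; h(3) = 3; h(4) = 2.
h(1) = 0, so (t − 1) divides h(t); h is reducible.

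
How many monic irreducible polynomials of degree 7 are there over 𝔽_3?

312

Gauss's count: N_{3}(7) = (1/7) Σ_{d|7} μ(7/d)·3^d.
Divisors of 7: 1, 7; μ(7/d) for each: -1, 1.
Σ = − 3^1 + 3^7 = 2184.
N = 2184/7 = 312.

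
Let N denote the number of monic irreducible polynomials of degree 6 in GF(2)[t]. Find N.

x^(2^6) − x is the product of all monic irreducibles of degree dividing 6; Möbius inversion gives N = (1/6) Σ μ(6/d)·2^d.
Divisors of 6: 1, 2, 3, 6; μ(6/d) for each: 1, -1, -1, 1.
Σ = 2^1 − 2^2 − 2^3 + 2^6 = 54.
N = 54/6 = 9.

9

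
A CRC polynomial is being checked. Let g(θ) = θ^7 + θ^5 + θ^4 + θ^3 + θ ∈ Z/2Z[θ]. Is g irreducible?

No

Check for roots in Z/2Z: g(0) = 0 → root; g(1) = 1.
g(0) = 0, so (θ) divides g(θ); g is reducible.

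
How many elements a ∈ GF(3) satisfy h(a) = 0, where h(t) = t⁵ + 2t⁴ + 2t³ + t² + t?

1

Evaluate at each of the 3 elements of GF(3):
h(0) = 0 → root; h(1) = 1; h(2) = 2.
Roots: {0}.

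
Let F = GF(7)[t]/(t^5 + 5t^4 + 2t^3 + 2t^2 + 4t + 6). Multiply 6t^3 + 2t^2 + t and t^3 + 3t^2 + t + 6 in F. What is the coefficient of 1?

4

Multiply in GF(7)[t]: (6t^3 + 2t^2 + t)·(t^3 + 3t^2 + t + 6) = 6t^6 + 6t^5 + 6t^4 + 6t^3 + 6t^2 + 6t.
Reduce using t^5 ≡ 2t^4 + 5t^3 + 5t^2 + 3t + 1 (mod t^5 + 5t^4 + 2t^3 + 2t^2 + 4t + 6).
Reduced: 2t^4 + 2t^2 + 3t + 4.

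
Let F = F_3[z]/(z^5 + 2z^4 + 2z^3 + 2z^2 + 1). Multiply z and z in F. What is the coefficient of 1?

Multiply in F_3[z]: (z)·(z) = z^2.
Reduced: z^2.

0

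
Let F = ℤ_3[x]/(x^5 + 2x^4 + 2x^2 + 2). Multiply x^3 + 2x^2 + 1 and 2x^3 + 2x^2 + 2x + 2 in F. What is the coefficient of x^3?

1

Multiply in ℤ_3[x]: (x^3 + 2x^2 + 1)·(2x^3 + 2x^2 + 2x + 2) = 2x^6 + 2x^3 + 2x + 2.
Reduce using x^5 ≡ x^4 + x^2 + 1 (mod x^5 + 2x^4 + 2x^2 + 2).
Reduced: 2x^4 + x^3 + 2x^2 + x + 1.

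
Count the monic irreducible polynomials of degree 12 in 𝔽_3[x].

Gauss's count: N_{3}(12) = (1/12) Σ_{d|12} μ(12/d)·3^d.
Divisors of 12: 1, 2, 3, 4, 6, 12; μ(12/d) for each: 0, 1, 0, -1, -1, 1.
Σ = 3^2 − 3^4 − 3^6 + 3^12 = 530640.
N = 530640/12 = 44220.

44220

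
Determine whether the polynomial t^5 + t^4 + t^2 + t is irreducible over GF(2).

Write g(t) = t^5 + t^4 + t^2 + t.
Check for roots in GF(2): g(0) = 0 → root; g(1) = 0 → root.
g(0) = 0, so (t) divides g(t); g is reducible.

No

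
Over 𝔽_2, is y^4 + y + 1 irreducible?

Write f(y) = y^4 + y + 1.
Check for roots in 𝔽_2: f(0) = 1; f(1) = 1.
No roots, so no linear factors.
Monic irreducibles of degree 2 over GF(2): y^2 + y + 1.
None of them divide f (all give nonzero remainder).
No irreducible factor of degree ≤ 2 exists, so f is irreducible over GF(2).

Yes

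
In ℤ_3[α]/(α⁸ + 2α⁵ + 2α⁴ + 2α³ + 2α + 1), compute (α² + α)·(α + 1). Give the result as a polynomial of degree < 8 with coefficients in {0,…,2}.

α^3 + 2α^2 + α

Multiply in ℤ_3[α]: (α² + α)·(α + 1) = α³ + 2α² + α.
Reduced: α³ + 2α² + α.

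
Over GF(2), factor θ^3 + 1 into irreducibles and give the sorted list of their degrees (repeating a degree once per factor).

1, 2

Write f(θ) = θ^3 + 1.
Roots in GF(2): f(0) = 1; f(1) = 0 → root.
Linear factors from roots: (θ + 1).
Complete factorization: f(θ) = (θ + 1)·(θ^2 + θ + 1).
Factor degrees with multiplicity: 1 + 2 = 3.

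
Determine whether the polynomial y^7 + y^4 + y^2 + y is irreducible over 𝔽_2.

No

Write m(y) = y^7 + y^4 + y^2 + y.
Check for roots in 𝔽_2: m(0) = 0 → root; m(1) = 0 → root.
m(0) = 0, so (y) divides m(y); m is reducible.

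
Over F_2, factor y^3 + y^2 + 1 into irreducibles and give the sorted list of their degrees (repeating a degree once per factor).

Write h(y) = y^3 + y^2 + 1.
Roots in F_2: h(0) = 1; h(1) = 1.
Complete factorization: h(y) = (y^3 + y^2 + 1).
Factor degrees with multiplicity: 3 = 3.

3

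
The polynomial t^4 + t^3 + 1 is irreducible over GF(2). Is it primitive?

Write f(t) = t^4 + t^3 + 1.
|GF(2^4)^×| = 2^4 − 1 = 15. Prime factorization: 15 = 3·5.
f is primitive ⇔ t has order 15 in GF(2)[t]/(f), i.e. t^(15/q) ≠ 1 for each prime q | 15.
t^(5) mod f = t^3 + t + 1.
t^(3) mod f = t^3.
None equal 1, so t has full order 15; f is primitive.

Yes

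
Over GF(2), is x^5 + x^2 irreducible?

No

Write h(x) = x^5 + x^2.
Check for roots in GF(2): h(0) = 0 → root; h(1) = 0 → root.
h(0) = 0, so (x) divides h(x); h is reducible.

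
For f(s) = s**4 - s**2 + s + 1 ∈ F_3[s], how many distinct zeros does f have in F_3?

Evaluate at each of the 3 elements of F_3:
f(0) = 1; f(1) = 2; f(2) = 0 → root.
Roots: {2}.

1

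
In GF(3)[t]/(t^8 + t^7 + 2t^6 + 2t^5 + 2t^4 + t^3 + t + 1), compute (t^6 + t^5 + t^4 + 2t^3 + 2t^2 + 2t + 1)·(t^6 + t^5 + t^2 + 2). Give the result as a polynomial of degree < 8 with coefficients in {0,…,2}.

Multiply in GF(3)[t]: (t^6 + t^5 + t^4 + 2t^3 + 2t^2 + 2t + 1)·(t^6 + t^5 + t^2 + 2) = t^12 + 2t^11 + 2t^10 + 2t^8 + 2t^7 + 2t^5 + t^4 + 2t^2 + t + 2.
Reduce using t^8 ≡ 2t^7 + t^6 + t^5 + t^4 + 2t^3 + 2t + 2 (mod t^8 + t^7 + 2t^6 + 2t^5 + 2t^4 + t^3 + t + 1).
Reduced: t^7 + t^6 + 2t^5 + 2t^4 + t + 2.

t^7 + t^6 + 2t^5 + 2t^4 + t + 2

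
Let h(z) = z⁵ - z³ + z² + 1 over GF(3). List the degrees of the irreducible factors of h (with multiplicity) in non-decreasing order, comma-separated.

Roots in GF(3): h(0) = 1; h(1) = 2; h(2) = 2.
Complete factorization: h(z) = (z⁵ - z³ + z² + 1).
Factor degrees with multiplicity: 5 = 5.

5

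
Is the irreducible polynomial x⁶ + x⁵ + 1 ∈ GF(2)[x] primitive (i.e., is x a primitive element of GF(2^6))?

Write f(x) = x⁶ + x⁵ + 1.
|GF(2^6)^×| = 2^6 − 1 = 63. Prime factorization: 63 = 3^2·7.
f is primitive ⇔ x has order 63 in GF(2)[x]/(f), i.e. x^(63/q) ≠ 1 for each prime q | 63.
x^(21) mod f = x⁵ + x⁴ + x³ + 1.
x^(9) mod f = x⁵ + x³ + x² + x + 1.
None equal 1, so x has full order 63; f is primitive.

Yes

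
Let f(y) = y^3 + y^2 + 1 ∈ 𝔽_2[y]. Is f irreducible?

Check for roots in 𝔽_2: f(0) = 1; f(1) = 1.
No roots. A degree-3 polynomial over a field with no linear factor is irreducible.

Yes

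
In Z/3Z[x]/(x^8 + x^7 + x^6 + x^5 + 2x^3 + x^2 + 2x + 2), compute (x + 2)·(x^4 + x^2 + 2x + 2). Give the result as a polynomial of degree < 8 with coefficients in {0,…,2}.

Multiply in Z/3Z[x]: (x + 2)·(x^4 + x^2 + 2x + 2) = x^5 + 2x^4 + x^3 + x^2 + 1.
Reduced: x^5 + 2x^4 + x^3 + x^2 + 1.

x^5 + 2x^4 + x^3 + x^2 + 1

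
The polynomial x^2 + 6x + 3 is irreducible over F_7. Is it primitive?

Write f(x) = x^2 + 6x + 3.
|GF(7^2)^×| = 7^2 − 1 = 48. Prime factorization: 48 = 2^4·3.
f is primitive ⇔ x has order 48 in GF(7)[x]/(f), i.e. x^(48/q) ≠ 1 for each prime q | 48.
x^(24) mod f = 6.
x^(16) mod f = 2.
None equal 1, so x has full order 48; f is primitive.

Yes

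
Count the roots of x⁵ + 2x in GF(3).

Write h(x) = x⁵ + 2x.
Evaluate at each of the 3 elements of GF(3):
h(0) = 0 → root; h(1) = 0 → root; h(2) = 0 → root.
Roots: {0, 1, 2}.

3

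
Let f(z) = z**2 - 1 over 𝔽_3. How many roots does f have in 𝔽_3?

2

Evaluate at each of the 3 elements of 𝔽_3:
f(0) = 2; f(1) = 0 → root; f(2) = 0 → root.
Roots: {1, 2}.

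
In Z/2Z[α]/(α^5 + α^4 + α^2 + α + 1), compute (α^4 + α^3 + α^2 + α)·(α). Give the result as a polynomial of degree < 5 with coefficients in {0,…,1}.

Multiply in Z/2Z[α]: (α^4 + α^3 + α^2 + α)·(α) = α^5 + α^4 + α^3 + α^2.
Reduce using α^5 ≡ α^4 + α^2 + α + 1 (mod α^5 + α^4 + α^2 + α + 1).
Reduced: α^3 + α + 1.

α^3 + α + 1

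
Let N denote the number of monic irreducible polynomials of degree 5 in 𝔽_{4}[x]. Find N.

The number of monic irreducibles of degree 5 over GF(4) is (1/5)·Σ_{d∣5} μ(5/d) 4^d.
Divisors of 5: 1, 5; μ(5/d) for each: -1, 1.
Σ = − 4^1 + 4^5 = 1020.
N = 1020/5 = 204.

204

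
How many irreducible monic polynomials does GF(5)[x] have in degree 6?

2580

The number of monic irreducibles of degree 6 over GF(5) is (1/6)·Σ_{d∣6} μ(6/d) 5^d.
Divisors of 6: 1, 2, 3, 6; μ(6/d) for each: 1, -1, -1, 1.
Σ = 5^1 − 5^2 − 5^3 + 5^6 = 15480.
N = 15480/6 = 2580.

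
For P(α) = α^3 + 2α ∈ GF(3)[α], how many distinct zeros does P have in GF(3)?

3

Evaluate at each of the 3 elements of GF(3):
P(0) = 0 → root; P(1) = 0 → root; P(2) = 0 → root.
Roots: {0, 1, 2}.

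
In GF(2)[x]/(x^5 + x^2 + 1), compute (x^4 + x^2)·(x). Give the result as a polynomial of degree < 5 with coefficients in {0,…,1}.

Multiply in GF(2)[x]: (x^4 + x^2)·(x) = x^5 + x^3.
Reduce using x^5 ≡ x^2 + 1 (mod x^5 + x^2 + 1).
Reduced: x^3 + x^2 + 1.

x^3 + x^2 + 1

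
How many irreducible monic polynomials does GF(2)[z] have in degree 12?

335

By the necklace-counting formula, N_2(12) = (1/12) Σ_{d|12} μ(12/d)·2^d.
Divisors of 12: 1, 2, 3, 4, 6, 12; μ(12/d) for each: 0, 1, 0, -1, -1, 1.
Σ = 2^2 − 2^4 − 2^6 + 2^12 = 4020.
N = 4020/12 = 335.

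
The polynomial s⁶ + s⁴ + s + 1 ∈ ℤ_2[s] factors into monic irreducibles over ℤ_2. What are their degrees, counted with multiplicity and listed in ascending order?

Write g(s) = s⁶ + s⁴ + s + 1.
Roots in ℤ_2: g(0) = 1; g(1) = 0 → root.
Linear factors from roots: (s + 1).
Complete factorization: g(s) = (s + 1)·(s² + s + 1)·(s³ + s + 1).
Factor degrees with multiplicity: 1 + 2 + 3 = 6.

1, 2, 3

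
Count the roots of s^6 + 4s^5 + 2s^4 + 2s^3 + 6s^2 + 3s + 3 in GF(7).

Write h(s) = s^6 + 4s^5 + 2s^4 + 2s^3 + 6s^2 + 3s + 3.
Evaluate at each of the 7 elements of GF(7):
h(0) = 3; h(1) = 0 → root; h(2) = 0 → root; h(3) = 2; h(4) = 4; h(5) = 1; h(6) = 3.
Roots: {1, 2}.

2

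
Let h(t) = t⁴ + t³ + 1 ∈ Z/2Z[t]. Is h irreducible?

Yes

Check for roots in Z/2Z: h(0) = 1; h(1) = 1.
No roots, so no linear factors.
Monic irreducibles of degree 2 over GF(2): t² + t + 1.
None of them divide h (all give nonzero remainder).
No irreducible factor of degree ≤ 2 exists, so h is irreducible over GF(2).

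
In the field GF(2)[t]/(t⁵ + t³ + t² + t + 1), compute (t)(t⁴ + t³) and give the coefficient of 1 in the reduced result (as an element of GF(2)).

1

Multiply in GF(2)[t]: (t)·(t⁴ + t³) = t⁵ + t⁴.
Reduce using t⁵ ≡ t³ + t² + t + 1 (mod t⁵ + t³ + t² + t + 1).
Reduced: t⁴ + t³ + t² + t + 1.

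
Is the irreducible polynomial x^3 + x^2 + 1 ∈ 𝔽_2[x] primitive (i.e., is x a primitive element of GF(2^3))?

Yes

Write f(x) = x^3 + x^2 + 1.
|GF(2^3)^×| = 2^3 − 1 = 7. Prime factorization: 7 = 7.
f is primitive ⇔ x has order 7 in GF(2)[x]/(f), i.e. x^(7/q) ≠ 1 for each prime q | 7.
x^(1) mod f = x.
None equal 1, so x has full order 7; f is primitive.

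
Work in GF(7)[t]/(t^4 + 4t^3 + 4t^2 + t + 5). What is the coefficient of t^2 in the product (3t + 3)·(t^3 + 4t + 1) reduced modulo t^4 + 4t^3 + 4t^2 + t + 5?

0

Multiply in GF(7)[t]: (3t + 3)·(t^3 + 4t + 1) = 3t^4 + 3t^3 + 5t^2 + t + 3.
Reduce using t^4 ≡ 3t^3 + 3t^2 + 6t + 2 (mod t^4 + 4t^3 + 4t^2 + t + 5).
Reduced: 5t^3 + 5t + 2.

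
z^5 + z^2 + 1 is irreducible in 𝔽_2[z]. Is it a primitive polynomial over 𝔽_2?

Write f(z) = z^5 + z^2 + 1.
|GF(2^5)^×| = 2^5 − 1 = 31. Prime factorization: 31 = 31.
f is primitive ⇔ z has order 31 in GF(2)[z]/(f), i.e. z^(31/q) ≠ 1 for each prime q | 31.
z^(1) mod f = z.
None equal 1, so z has full order 31; f is primitive.

Yes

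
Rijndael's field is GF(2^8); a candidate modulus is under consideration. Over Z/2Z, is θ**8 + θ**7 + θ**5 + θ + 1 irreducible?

Yes

Write h(θ) = θ**8 + θ**7 + θ**5 + θ + 1.
Check for roots in Z/2Z: h(0) = 1; h(1) = 1.
No roots, so no linear factors.
Monic irreducibles of degree 2 over GF(2): θ**2 + θ + 1.
None of them divide h (all give nonzero remainder).
Monic irreducibles of degree 3 over GF(2): θ**3 + θ + 1, θ**3 + θ**2 + 1.
None of them divide h (all give nonzero remainder).
Monic irreducibles of degree 4 over GF(2): θ**4 + θ + 1, θ**4 + θ**3 + 1, θ**4 + θ**3 + θ**2 + θ + 1.
None of them divide h (all give nonzero remainder).
No irreducible factor of degree ≤ 4 exists, so h is irreducible over GF(2).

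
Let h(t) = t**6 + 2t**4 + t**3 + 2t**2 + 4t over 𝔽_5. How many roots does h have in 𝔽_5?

4

Evaluate at each of the 5 elements of 𝔽_5:
h(0) = 0 → root; h(1) = 0 → root; h(2) = 0 → root; h(3) = 3; h(4) = 0 → root.
Roots: {0, 1, 2, 4}.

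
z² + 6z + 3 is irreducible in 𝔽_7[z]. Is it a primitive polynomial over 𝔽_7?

Write f(z) = z² + 6z + 3.
|GF(7^2)^×| = 7^2 − 1 = 48. Prime factorization: 48 = 2^4·3.
f is primitive ⇔ z has order 48 in GF(7)[z]/(f), i.e. z^(48/q) ≠ 1 for each prime q | 48.
z^(24) mod f = 6.
z^(16) mod f = 2.
None equal 1, so z has full order 48; f is primitive.

Yes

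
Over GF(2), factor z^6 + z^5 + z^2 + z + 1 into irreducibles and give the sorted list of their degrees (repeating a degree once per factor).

Write f(z) = z^6 + z^5 + z^2 + z + 1.
Roots in GF(2): f(0) = 1; f(1) = 1.
Complete factorization: f(z) = (z^6 + z^5 + z^2 + z + 1).
Factor degrees with multiplicity: 6 = 6.

6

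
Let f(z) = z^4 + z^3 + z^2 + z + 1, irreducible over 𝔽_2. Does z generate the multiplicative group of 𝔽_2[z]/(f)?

|GF(2^4)^×| = 2^4 − 1 = 15. Prime factorization: 15 = 3·5.
f is primitive ⇔ z has order 15 in GF(2)[z]/(f), i.e. z^(15/q) ≠ 1 for each prime q | 15.
z^(5) mod f = 1
z^(3) mod f = z^3.
Since z^(5) = 1, the order of z divides 5 < 15; not primitive.

No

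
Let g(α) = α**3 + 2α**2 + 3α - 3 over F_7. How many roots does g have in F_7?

1

Evaluate at each of the 7 elements of F_7:
g(0) = 4; g(1) = 3; g(2) = 5; g(3) = 2; g(4) = 0 → root; g(5) = 5; g(6) = 2.
Roots: {4}.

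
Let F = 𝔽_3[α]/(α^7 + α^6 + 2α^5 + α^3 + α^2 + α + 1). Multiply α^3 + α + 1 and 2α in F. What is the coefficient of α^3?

Multiply in 𝔽_3[α]: (α^3 + α + 1)·(2α) = 2α^4 + 2α^2 + 2α.
Reduced: 2α^4 + 2α^2 + 2α.

0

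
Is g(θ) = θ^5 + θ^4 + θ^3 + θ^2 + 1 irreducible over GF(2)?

Check for roots in GF(2): g(0) = 1; g(1) = 1.
No roots, so no linear factors.
Monic irreducibles of degree 2 over GF(2): θ^2 + θ + 1.
None of them divide g (all give nonzero remainder).
No irreducible factor of degree ≤ 2 exists, so g is irreducible over GF(2).

Yes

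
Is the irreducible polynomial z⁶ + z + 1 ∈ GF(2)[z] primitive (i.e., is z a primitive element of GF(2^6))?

Yes

Write f(z) = z⁶ + z + 1.
|GF(2^6)^×| = 2^6 − 1 = 63. Prime factorization: 63 = 3^2·7.
f is primitive ⇔ z has order 63 in GF(2)[z]/(f), i.e. z^(63/q) ≠ 1 for each prime q | 63.
z^(21) mod f = z⁵ + z⁴ + z³ + z + 1.
z^(9) mod f = z⁴ + z³.
None equal 1, so z has full order 63; f is primitive.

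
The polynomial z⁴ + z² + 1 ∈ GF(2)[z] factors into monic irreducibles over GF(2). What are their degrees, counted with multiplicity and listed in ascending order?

2, 2

Write h(z) = z⁴ + z² + 1.
Roots in GF(2): h(0) = 1; h(1) = 1.
Complete factorization: h(z) = (z² + z + 1)^2.
Factor degrees with multiplicity: 2 + 2 = 4.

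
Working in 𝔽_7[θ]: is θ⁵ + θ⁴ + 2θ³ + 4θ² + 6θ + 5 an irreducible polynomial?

Yes

Write f(θ) = θ⁵ + θ⁴ + 2θ³ + 4θ² + 6θ + 5.
Check for roots in 𝔽_7: f(0) = 5; f(1) = 5; f(2) = 6; f(3) = 3; f(4) = 3; f(5) = 5; f(6) = 1.
No roots, so no linear factors.
Degree-2 irreducible divisors: test the 21 monic irreducibles of degree 2 over GF(7).
None of them divide f (all give nonzero remainder).
No irreducible factor of degree ≤ 2 exists, so f is irreducible over GF(7).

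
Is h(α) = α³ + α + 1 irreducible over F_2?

Yes

Check for roots in F_2: h(0) = 1; h(1) = 1.
No roots. A degree-3 polynomial over a field with no linear factor is irreducible.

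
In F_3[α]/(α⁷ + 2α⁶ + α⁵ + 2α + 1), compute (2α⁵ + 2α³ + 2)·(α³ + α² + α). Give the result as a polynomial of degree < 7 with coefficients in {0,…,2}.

Multiply in F_3[α]: (2α⁵ + 2α³ + 2)·(α³ + α² + α) = 2α⁸ + 2α⁷ + α⁶ + 2α⁵ + 2α⁴ + 2α³ + 2α² + 2α.
Reduce using α⁷ ≡ α⁶ + 2α⁵ + α + 2 (mod α⁷ + 2α⁶ + α⁵ + 2α + 1).
Reduced: α⁵ + 2α⁴ + 2α³ + α² + α + 2.

α^5 + 2α^4 + 2α^3 + α^2 + α + 2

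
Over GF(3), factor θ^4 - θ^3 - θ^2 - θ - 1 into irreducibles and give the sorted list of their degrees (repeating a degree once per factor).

1, 3

Write g(θ) = θ^4 - θ^3 - θ^2 - θ - 1.
Roots in GF(3): g(0) = 2; g(1) = 0 → root; g(2) = 1.
Linear factors from roots: (θ - 1).
Complete factorization: g(θ) = (θ - 1)·(θ^3 - θ + 1).
Factor degrees with multiplicity: 1 + 3 = 4.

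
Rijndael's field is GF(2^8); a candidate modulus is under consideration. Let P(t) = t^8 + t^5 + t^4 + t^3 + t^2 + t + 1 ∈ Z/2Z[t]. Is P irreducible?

Yes

Check for roots in Z/2Z: P(0) = 1; P(1) = 1.
No roots, so no linear factors.
Monic irreducibles of degree 2 over GF(2): t^2 + t + 1.
None of them divide P (all give nonzero remainder).
Monic irreducibles of degree 3 over GF(2): t^3 + t + 1, t^3 + t^2 + 1.
None of them divide P (all give nonzero remainder).
Monic irreducibles of degree 4 over GF(2): t^4 + t + 1, t^4 + t^3 + 1, t^4 + t^3 + t^2 + t + 1.
None of them divide P (all give nonzero remainder).
No irreducible factor of degree ≤ 4 exists, so P is irreducible over GF(2).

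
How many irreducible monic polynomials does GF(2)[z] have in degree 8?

30

Gauss's count: N_{2}(8) = (1/8) Σ_{d|8} μ(8/d)·2^d.
Divisors of 8: 1, 2, 4, 8; μ(8/d) for each: 0, 0, -1, 1.
Σ = − 2^4 + 2^8 = 240.
N = 240/8 = 30.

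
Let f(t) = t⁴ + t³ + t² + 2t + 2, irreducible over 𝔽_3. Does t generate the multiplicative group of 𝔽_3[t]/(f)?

Yes

|GF(3^4)^×| = 3^4 − 1 = 80. Prime factorization: 80 = 2^4·5.
f is primitive ⇔ t has order 80 in GF(3)[t]/(f), i.e. t^(80/q) ≠ 1 for each prime q | 80.
t^(40) mod f = 2.
t^(16) mod f = 2t³ + 1.
None equal 1, so t has full order 80; f is primitive.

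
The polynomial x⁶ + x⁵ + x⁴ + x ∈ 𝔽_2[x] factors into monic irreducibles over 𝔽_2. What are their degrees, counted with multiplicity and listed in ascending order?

1, 1, 1, 3

Write g(x) = x⁶ + x⁵ + x⁴ + x.
Roots in 𝔽_2: g(0) = 0 → root; g(1) = 0 → root.
Linear factors from roots: (x), (x + 1).
Complete factorization: g(x) = (x)·(x + 1)^2·(x³ + x² + 1).
Factor degrees with multiplicity: 1 + 1 + 1 + 3 = 6.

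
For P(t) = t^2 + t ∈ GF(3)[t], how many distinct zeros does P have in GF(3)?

Evaluate at each of the 3 elements of GF(3):
P(0) = 0 → root; P(1) = 2; P(2) = 0 → root.
Roots: {0, 2}.

2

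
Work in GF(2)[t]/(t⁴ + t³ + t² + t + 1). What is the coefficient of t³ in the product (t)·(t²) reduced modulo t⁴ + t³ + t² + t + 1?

Multiply in GF(2)[t]: (t)·(t²) = t³.
Reduced: t³.

1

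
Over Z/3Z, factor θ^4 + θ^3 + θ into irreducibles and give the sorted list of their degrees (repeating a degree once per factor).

1, 1, 2

Write g(θ) = θ^4 + θ^3 + θ.
Roots in Z/3Z: g(0) = 0 → root; g(1) = 0 → root; g(2) = 2.
Linear factors from roots: (θ), (θ - 1).
Complete factorization: g(θ) = (θ)·(θ - 1)·(θ^2 - θ - 1).
Factor degrees with multiplicity: 1 + 1 + 2 = 4.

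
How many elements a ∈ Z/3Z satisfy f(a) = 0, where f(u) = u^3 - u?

Evaluate at each of the 3 elements of Z/3Z:
f(0) = 0 → root; f(1) = 0 → root; f(2) = 0 → root.
Roots: {0, 1, 2}.

3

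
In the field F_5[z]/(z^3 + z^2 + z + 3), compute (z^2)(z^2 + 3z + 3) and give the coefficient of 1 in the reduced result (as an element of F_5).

Multiply in F_5[z]: (z^2)·(z^2 + 3z + 3) = z^4 + 3z^3 + 3z^2.
Reduce using z^3 ≡ 4z^2 + 4z + 2 (mod z^3 + z^2 + z + 3).
Reduced: 4.

4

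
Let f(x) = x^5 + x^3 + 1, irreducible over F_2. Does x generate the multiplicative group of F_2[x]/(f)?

Yes

|GF(2^5)^×| = 2^5 − 1 = 31. Prime factorization: 31 = 31.
f is primitive ⇔ x has order 31 in GF(2)[x]/(f), i.e. x^(31/q) ≠ 1 for each prime q | 31.
x^(1) mod f = x.
None equal 1, so x has full order 31; f is primitive.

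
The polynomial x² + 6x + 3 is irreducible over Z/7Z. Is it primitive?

Write f(x) = x² + 6x + 3.
|GF(7^2)^×| = 7^2 − 1 = 48. Prime factorization: 48 = 2^4·3.
f is primitive ⇔ x has order 48 in GF(7)[x]/(f), i.e. x^(48/q) ≠ 1 for each prime q | 48.
x^(24) mod f = 6.
x^(16) mod f = 2.
None equal 1, so x has full order 48; f is primitive.

Yes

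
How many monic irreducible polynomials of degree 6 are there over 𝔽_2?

9

By the necklace-counting formula, N_2(6) = (1/6) Σ_{d|6} μ(6/d)·2^d.
Divisors of 6: 1, 2, 3, 6; μ(6/d) for each: 1, -1, -1, 1.
Σ = 2^1 − 2^2 − 2^3 + 2^6 = 54.
N = 54/6 = 9.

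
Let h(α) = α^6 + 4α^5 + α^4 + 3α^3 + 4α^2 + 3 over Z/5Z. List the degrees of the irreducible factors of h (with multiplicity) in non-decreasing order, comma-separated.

6

Roots in Z/5Z: h(0) = 3; h(1) = 1; h(2) = 1; h(3) = 2; h(4) = 2.
Complete factorization: h(α) = (α^6 + 4α^5 + α^4 + 3α^3 + 4α^2 + 3).
Factor degrees with multiplicity: 6 = 6.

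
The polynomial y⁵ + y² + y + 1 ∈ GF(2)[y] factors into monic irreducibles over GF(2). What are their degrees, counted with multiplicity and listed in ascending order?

1, 1, 3

Write f(y) = y⁵ + y² + y + 1.
Roots in GF(2): f(0) = 1; f(1) = 0 → root.
Linear factors from roots: (y + 1).
Complete factorization: f(y) = (y + 1)^2·(y³ + y + 1).
Factor degrees with multiplicity: 1 + 1 + 3 = 5.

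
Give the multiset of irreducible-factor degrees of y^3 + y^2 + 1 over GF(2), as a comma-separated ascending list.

Write h(y) = y^3 + y^2 + 1.
Roots in GF(2): h(0) = 1; h(1) = 1.
Complete factorization: h(y) = (y^3 + y^2 + 1).
Factor degrees with multiplicity: 3 = 3.

3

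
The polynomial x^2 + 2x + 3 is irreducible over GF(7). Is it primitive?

Write f(x) = x^2 + 2x + 3.
|GF(7^2)^×| = 7^2 − 1 = 48. Prime factorization: 48 = 2^4·3.
f is primitive ⇔ x has order 48 in GF(7)[x]/(f), i.e. x^(48/q) ≠ 1 for each prime q | 48.
x^(24) mod f = 6.
x^(16) mod f = 2.
None equal 1, so x has full order 48; f is primitive.

Yes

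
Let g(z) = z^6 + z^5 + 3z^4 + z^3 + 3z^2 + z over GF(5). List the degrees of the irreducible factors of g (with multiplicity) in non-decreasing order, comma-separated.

1, 1, 4

Roots in GF(5): g(0) = 0 → root; g(1) = 0 → root; g(2) = 1; g(3) = 2; g(4) = 4.
Linear factors from roots: (z), (z + 4).
Complete factorization: g(z) = (z)·(z + 4)·(z^4 + 2z^3 + z + 4).
Factor degrees with multiplicity: 1 + 1 + 4 = 6.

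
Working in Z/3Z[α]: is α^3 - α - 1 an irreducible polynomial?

Write P(α) = α^3 - α - 1.
Check for roots in Z/3Z: P(0) = 2; P(1) = 2; P(2) = 2.
No roots. A degree-3 polynomial over a field with no linear factor is irreducible.

Yes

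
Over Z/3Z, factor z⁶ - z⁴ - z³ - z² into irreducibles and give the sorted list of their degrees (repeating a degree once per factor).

1, 1, 1, 1, 2

Write g(z) = z⁶ - z⁴ - z³ - z².
Roots in Z/3Z: g(0) = 0 → root; g(1) = 1; g(2) = 0 → root.
Linear factors from roots: (z), (z + 1).
Complete factorization: g(z) = (z)^2·(z + 1)^2·(z² + z - 1).
Factor degrees with multiplicity: 1 + 1 + 1 + 1 + 2 = 6.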